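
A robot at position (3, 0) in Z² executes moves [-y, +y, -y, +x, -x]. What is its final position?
(3, -1)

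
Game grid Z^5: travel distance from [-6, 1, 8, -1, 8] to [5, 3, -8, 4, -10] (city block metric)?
52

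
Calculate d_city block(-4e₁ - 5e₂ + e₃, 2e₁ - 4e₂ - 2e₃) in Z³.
10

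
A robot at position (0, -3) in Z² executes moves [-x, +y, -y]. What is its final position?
(-1, -3)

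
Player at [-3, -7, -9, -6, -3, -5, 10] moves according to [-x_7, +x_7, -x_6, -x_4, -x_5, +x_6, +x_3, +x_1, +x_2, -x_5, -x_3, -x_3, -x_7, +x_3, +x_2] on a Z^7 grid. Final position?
(-2, -5, -9, -7, -5, -5, 9)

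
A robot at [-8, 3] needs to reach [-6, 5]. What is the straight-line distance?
2.82843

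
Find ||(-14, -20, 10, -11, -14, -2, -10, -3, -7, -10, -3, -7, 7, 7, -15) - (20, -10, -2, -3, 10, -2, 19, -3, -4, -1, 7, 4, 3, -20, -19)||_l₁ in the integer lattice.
185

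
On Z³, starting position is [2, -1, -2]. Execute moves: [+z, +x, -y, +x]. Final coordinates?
(4, -2, -1)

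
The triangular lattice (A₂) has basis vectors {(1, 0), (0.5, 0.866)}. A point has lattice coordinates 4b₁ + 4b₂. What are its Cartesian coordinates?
(6, 3.464)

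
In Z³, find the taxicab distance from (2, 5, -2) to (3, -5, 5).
18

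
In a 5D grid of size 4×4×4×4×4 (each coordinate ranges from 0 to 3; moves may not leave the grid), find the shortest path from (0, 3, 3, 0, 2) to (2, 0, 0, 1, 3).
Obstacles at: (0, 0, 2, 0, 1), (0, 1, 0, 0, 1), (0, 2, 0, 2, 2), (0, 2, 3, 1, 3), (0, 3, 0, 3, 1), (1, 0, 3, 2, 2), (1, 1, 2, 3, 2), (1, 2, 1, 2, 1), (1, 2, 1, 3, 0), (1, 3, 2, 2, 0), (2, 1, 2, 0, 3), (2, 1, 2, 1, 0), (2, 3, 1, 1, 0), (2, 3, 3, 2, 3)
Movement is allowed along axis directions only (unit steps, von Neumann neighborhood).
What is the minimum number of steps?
10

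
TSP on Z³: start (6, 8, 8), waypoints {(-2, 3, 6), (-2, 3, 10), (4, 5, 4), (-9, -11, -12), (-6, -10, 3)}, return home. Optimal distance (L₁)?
112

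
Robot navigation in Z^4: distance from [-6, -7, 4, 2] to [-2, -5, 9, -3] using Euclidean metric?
8.3666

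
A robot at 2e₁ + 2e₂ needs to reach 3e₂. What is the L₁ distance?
3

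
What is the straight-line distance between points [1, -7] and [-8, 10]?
19.2354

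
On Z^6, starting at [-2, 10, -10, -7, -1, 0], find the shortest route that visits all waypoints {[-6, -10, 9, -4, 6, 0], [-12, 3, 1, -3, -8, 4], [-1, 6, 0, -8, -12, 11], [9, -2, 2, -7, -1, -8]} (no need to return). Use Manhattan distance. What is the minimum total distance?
163
(one optimal route: (-2, 10, -10, -7, -1, 0) → (-1, 6, 0, -8, -12, 11) → (-12, 3, 1, -3, -8, 4) → (-6, -10, 9, -4, 6, 0) → (9, -2, 2, -7, -1, -8))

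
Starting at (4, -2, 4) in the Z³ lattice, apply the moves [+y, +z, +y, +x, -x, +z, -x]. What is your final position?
(3, 0, 6)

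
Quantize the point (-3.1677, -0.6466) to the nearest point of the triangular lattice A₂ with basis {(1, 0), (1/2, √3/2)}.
(-3.5, -0.866)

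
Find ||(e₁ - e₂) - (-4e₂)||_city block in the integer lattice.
4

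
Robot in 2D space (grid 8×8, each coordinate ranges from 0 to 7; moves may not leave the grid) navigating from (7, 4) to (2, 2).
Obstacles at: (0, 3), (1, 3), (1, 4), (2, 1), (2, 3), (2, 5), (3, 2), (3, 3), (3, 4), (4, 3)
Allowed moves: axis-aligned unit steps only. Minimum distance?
13
(one shortest path: (7, 4) → (6, 4) → (5, 4) → (5, 3) → (5, 2) → (4, 2) → (4, 1) → (3, 1) → (3, 0) → (2, 0) → (1, 0) → (1, 1) → (1, 2) → (2, 2))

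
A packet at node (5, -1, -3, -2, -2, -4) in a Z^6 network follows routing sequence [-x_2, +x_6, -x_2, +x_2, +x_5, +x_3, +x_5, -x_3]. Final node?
(5, -2, -3, -2, 0, -3)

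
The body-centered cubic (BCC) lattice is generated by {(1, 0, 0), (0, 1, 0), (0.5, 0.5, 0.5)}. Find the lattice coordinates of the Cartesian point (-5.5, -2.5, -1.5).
-4b₁ - b₂ - 3b₃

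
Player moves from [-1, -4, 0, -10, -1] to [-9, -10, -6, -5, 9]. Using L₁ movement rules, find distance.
35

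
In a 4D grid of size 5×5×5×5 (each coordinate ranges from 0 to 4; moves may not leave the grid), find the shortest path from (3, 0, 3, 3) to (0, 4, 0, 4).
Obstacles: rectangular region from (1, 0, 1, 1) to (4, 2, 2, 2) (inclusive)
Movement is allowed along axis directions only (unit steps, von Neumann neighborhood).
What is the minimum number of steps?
11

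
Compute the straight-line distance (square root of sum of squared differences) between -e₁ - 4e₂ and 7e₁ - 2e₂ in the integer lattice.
8.24621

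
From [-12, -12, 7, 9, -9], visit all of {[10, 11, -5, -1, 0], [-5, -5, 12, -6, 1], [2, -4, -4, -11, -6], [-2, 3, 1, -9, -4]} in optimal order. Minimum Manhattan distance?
134
(one optimal route: (-12, -12, 7, 9, -9) → (-5, -5, 12, -6, 1) → (-2, 3, 1, -9, -4) → (2, -4, -4, -11, -6) → (10, 11, -5, -1, 0))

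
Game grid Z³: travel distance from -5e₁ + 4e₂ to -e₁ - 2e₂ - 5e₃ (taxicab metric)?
15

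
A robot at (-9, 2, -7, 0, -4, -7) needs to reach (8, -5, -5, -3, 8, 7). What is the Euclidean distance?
26.2869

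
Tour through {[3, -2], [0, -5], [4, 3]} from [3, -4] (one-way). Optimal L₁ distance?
16
(one optimal route: (3, -4) → (0, -5) → (3, -2) → (4, 3))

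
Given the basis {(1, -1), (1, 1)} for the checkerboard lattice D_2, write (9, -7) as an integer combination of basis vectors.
8b₁ + b₂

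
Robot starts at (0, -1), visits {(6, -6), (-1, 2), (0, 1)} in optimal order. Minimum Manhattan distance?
19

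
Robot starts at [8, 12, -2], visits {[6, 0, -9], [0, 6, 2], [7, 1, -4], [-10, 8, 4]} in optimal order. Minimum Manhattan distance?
58
(one optimal route: (8, 12, -2) → (7, 1, -4) → (6, 0, -9) → (0, 6, 2) → (-10, 8, 4))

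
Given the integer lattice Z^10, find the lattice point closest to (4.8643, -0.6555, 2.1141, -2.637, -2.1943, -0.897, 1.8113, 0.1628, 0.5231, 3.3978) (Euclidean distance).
(5, -1, 2, -3, -2, -1, 2, 0, 1, 3)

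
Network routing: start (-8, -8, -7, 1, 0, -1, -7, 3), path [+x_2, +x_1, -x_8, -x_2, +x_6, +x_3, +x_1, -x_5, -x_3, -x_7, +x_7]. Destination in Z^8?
(-6, -8, -7, 1, -1, 0, -7, 2)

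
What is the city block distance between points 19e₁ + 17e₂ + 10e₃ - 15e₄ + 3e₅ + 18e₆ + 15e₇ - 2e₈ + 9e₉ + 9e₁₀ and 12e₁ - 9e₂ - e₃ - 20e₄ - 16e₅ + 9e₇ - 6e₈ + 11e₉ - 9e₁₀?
116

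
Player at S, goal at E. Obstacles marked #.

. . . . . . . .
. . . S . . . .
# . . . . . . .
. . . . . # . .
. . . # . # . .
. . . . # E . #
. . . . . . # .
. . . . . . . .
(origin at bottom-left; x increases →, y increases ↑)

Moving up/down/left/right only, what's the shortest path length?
8
(one shortest path: (3, 6) → (4, 6) → (5, 6) → (6, 6) → (6, 5) → (6, 4) → (6, 3) → (6, 2) → (5, 2))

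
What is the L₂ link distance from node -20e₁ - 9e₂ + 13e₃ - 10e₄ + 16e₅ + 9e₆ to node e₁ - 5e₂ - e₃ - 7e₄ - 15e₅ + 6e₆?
40.398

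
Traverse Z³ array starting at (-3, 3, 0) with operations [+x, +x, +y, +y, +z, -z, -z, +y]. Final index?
(-1, 6, -1)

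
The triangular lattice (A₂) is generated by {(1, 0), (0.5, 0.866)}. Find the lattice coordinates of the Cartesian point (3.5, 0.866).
3b₁ + b₂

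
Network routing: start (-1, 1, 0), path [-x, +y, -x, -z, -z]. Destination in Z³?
(-3, 2, -2)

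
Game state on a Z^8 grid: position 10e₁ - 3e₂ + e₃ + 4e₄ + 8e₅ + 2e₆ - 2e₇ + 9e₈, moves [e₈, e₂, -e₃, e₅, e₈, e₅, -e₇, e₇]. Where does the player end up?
(10, -2, 0, 4, 10, 2, -2, 11)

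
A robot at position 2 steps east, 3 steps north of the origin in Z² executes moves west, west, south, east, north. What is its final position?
(1, 3)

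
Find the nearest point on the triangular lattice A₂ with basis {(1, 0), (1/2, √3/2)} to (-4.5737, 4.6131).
(-4.5, 4.33)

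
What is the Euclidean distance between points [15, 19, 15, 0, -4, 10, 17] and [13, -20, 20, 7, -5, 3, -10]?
48.7647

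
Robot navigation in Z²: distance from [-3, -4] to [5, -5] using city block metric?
9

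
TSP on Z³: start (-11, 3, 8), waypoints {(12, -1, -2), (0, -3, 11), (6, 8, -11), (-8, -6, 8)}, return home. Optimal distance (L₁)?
118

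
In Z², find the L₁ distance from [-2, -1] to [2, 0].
5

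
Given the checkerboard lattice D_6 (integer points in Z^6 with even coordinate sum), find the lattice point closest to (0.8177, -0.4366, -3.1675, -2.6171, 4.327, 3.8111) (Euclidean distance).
(1, -1, -3, -3, 4, 4)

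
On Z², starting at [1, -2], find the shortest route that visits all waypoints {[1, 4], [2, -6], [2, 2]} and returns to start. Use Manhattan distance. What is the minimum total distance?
22
(one optimal route: (1, -2) → (1, 4) → (2, 2) → (2, -6) → (1, -2))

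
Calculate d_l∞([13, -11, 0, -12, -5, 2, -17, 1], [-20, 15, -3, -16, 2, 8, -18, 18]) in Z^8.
33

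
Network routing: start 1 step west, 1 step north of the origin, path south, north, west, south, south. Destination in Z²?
(-2, -1)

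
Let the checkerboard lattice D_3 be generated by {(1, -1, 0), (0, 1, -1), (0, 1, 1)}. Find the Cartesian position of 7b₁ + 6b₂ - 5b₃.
(7, -6, -11)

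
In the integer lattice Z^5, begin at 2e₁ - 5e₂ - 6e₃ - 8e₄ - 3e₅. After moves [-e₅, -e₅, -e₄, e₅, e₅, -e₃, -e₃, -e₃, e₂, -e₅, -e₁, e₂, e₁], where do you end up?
(2, -3, -9, -9, -4)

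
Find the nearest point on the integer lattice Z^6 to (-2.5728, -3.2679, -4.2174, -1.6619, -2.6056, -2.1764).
(-3, -3, -4, -2, -3, -2)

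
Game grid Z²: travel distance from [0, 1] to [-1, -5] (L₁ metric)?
7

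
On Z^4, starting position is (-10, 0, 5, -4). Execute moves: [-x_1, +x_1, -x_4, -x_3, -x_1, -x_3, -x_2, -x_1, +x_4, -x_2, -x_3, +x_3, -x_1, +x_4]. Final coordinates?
(-13, -2, 3, -3)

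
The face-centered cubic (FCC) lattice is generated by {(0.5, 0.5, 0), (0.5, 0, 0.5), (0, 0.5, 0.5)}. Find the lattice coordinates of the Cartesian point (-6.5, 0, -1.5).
-5b₁ - 8b₂ + 5b₃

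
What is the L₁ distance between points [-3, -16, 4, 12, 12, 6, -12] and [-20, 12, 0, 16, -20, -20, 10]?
133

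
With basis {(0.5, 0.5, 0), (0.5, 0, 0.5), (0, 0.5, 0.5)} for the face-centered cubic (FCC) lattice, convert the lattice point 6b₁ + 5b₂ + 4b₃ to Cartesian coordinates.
(5.5, 5, 4.5)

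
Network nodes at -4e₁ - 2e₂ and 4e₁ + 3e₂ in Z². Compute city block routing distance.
13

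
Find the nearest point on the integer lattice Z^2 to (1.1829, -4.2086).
(1, -4)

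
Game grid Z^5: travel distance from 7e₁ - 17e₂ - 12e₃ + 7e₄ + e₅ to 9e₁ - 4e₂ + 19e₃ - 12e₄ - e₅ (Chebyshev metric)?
31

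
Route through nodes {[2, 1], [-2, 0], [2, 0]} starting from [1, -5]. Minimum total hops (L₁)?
12
(one optimal route: (1, -5) → (2, 1) → (2, 0) → (-2, 0))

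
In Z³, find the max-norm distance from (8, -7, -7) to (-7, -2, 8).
15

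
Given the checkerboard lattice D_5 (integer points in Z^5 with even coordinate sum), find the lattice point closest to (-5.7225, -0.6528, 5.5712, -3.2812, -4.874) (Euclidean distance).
(-6, -1, 5, -3, -5)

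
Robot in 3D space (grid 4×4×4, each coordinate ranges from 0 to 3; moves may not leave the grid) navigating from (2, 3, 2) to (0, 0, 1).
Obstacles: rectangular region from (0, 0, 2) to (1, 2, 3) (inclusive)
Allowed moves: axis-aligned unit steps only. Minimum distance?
6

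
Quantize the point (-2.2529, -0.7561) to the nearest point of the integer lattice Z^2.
(-2, -1)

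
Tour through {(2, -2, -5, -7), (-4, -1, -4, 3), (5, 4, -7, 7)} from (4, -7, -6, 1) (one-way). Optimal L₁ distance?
55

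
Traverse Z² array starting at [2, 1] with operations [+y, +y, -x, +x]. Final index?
(2, 3)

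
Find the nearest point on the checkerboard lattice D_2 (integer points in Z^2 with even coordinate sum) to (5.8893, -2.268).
(6, -2)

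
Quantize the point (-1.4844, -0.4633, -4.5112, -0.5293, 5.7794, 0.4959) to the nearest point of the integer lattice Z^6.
(-1, 0, -5, -1, 6, 0)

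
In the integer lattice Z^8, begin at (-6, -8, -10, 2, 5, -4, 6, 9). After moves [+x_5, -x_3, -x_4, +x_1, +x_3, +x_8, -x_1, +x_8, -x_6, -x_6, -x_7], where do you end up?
(-6, -8, -10, 1, 6, -6, 5, 11)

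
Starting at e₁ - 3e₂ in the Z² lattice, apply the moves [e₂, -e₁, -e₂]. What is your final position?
(0, -3)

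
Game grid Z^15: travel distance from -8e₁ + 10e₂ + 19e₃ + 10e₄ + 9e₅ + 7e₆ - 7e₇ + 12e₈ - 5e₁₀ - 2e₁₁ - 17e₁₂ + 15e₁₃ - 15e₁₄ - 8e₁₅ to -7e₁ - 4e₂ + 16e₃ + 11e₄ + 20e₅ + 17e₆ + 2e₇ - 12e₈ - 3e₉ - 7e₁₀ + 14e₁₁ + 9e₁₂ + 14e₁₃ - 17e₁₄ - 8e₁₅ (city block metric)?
123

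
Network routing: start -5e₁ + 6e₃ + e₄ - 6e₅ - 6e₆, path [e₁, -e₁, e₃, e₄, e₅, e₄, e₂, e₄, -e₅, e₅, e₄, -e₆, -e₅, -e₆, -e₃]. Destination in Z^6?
(-5, 1, 6, 5, -6, -8)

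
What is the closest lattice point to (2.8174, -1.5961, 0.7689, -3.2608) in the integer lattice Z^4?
(3, -2, 1, -3)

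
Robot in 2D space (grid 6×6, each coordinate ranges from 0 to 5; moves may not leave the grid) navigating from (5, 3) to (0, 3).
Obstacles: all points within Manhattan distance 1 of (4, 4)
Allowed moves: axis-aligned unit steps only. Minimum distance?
7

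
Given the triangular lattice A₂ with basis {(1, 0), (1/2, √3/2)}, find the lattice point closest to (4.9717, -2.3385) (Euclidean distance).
(4.5, -2.598)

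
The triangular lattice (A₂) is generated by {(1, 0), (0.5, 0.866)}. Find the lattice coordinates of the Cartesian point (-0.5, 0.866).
-b₁ + b₂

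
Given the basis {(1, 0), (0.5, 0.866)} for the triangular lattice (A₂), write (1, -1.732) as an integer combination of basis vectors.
2b₁ - 2b₂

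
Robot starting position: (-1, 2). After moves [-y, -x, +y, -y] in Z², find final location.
(-2, 1)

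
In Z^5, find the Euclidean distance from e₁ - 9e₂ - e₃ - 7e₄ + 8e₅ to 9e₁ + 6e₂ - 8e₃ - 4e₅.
23.0434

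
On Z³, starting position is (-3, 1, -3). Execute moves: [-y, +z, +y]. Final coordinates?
(-3, 1, -2)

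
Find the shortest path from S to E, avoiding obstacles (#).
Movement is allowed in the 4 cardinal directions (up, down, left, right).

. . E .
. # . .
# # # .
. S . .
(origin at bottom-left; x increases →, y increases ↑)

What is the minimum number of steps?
6
(one shortest path: (1, 0) → (2, 0) → (3, 0) → (3, 1) → (3, 2) → (2, 2) → (2, 3))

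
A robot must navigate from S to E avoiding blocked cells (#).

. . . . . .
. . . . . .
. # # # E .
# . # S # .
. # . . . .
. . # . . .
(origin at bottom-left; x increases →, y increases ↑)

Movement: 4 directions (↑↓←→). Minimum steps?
6
(one shortest path: (3, 2) → (3, 1) → (4, 1) → (5, 1) → (5, 2) → (5, 3) → (4, 3))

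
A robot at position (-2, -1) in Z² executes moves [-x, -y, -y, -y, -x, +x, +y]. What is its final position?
(-3, -3)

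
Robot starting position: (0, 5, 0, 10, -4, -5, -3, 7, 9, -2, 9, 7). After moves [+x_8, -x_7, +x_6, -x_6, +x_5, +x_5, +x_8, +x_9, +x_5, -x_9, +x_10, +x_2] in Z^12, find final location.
(0, 6, 0, 10, -1, -5, -4, 9, 9, -1, 9, 7)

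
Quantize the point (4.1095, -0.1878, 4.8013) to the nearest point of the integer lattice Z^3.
(4, 0, 5)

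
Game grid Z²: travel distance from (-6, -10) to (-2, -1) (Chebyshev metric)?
9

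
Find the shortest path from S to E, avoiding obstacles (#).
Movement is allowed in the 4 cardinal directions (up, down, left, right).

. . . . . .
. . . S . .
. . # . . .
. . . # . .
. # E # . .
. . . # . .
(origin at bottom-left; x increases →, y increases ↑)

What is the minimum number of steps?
6
(one shortest path: (3, 4) → (2, 4) → (1, 4) → (1, 3) → (1, 2) → (2, 2) → (2, 1))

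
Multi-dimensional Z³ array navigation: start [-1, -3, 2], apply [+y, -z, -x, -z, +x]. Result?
(-1, -2, 0)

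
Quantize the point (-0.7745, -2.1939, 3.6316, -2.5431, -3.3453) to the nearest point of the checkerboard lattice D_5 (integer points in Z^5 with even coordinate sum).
(-1, -2, 4, -2, -3)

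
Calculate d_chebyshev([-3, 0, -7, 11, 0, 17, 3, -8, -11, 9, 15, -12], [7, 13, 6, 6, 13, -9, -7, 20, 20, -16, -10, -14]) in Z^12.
31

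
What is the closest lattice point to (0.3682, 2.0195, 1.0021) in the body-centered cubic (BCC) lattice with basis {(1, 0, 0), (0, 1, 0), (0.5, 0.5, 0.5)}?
(0, 2, 1)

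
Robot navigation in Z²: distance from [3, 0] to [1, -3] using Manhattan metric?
5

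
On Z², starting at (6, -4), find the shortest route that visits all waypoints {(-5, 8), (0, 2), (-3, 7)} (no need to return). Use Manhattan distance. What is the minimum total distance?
23
(one optimal route: (6, -4) → (0, 2) → (-3, 7) → (-5, 8))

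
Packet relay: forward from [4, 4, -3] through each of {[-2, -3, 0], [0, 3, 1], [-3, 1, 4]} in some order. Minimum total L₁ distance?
26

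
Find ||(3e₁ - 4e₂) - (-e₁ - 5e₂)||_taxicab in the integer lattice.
5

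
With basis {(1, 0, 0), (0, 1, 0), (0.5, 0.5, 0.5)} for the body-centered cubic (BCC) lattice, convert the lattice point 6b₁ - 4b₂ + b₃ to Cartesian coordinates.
(6.5, -3.5, 0.5)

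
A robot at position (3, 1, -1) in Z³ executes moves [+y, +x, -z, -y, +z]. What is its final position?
(4, 1, -1)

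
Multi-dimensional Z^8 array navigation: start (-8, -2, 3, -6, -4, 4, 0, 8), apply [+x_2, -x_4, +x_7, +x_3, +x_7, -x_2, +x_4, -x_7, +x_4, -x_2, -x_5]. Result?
(-8, -3, 4, -5, -5, 4, 1, 8)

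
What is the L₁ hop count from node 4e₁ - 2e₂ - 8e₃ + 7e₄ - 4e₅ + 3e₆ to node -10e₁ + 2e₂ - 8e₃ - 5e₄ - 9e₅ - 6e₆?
44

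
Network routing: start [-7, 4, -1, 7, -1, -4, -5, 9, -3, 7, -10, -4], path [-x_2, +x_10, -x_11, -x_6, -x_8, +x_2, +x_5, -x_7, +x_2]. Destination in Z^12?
(-7, 5, -1, 7, 0, -5, -6, 8, -3, 8, -11, -4)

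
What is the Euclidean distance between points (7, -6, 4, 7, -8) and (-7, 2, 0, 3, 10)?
24.8193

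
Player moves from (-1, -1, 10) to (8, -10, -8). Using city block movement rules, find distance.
36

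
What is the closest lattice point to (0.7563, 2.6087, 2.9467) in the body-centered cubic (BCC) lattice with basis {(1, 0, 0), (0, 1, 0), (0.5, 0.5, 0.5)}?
(1, 3, 3)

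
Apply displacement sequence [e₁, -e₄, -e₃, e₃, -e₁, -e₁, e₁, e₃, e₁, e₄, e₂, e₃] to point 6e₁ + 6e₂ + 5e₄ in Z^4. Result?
(7, 7, 2, 5)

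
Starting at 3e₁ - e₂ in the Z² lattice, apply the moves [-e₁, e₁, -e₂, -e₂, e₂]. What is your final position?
(3, -2)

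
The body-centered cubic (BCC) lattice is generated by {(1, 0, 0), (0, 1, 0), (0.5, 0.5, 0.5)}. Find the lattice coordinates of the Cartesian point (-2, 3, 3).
-5b₁ + 6b₃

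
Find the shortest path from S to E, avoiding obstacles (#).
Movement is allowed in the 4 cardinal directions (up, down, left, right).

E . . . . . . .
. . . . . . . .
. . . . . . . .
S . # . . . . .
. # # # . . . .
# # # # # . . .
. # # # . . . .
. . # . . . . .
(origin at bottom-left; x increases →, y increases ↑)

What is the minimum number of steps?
3
(one shortest path: (0, 4) → (0, 5) → (0, 6) → (0, 7))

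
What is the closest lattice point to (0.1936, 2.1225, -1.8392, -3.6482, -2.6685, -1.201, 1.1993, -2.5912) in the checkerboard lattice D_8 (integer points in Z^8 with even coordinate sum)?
(0, 2, -2, -4, -3, -1, 1, -3)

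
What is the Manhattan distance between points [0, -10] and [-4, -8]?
6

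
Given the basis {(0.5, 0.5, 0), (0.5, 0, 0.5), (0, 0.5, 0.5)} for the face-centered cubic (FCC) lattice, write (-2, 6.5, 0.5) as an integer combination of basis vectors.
4b₁ - 8b₂ + 9b₃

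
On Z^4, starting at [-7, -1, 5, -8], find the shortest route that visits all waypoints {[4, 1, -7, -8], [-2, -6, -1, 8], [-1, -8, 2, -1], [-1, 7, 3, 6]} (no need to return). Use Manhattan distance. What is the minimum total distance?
90
(one optimal route: (-7, -1, 5, -8) → (4, 1, -7, -8) → (-1, -8, 2, -1) → (-2, -6, -1, 8) → (-1, 7, 3, 6))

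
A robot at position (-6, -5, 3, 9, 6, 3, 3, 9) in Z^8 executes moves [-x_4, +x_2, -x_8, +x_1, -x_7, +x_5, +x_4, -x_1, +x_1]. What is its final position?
(-5, -4, 3, 9, 7, 3, 2, 8)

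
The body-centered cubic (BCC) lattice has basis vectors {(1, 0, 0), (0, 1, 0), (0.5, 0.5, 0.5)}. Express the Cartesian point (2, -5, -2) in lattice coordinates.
4b₁ - 3b₂ - 4b₃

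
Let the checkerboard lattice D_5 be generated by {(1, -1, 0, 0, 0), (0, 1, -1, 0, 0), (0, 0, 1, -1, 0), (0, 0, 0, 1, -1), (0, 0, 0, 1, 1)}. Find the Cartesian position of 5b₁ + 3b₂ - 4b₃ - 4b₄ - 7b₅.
(5, -2, -7, -7, -3)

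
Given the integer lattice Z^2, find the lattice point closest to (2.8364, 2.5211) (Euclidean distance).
(3, 3)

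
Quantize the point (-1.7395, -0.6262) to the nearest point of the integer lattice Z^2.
(-2, -1)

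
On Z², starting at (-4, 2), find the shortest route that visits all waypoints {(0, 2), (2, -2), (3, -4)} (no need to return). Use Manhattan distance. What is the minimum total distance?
13
(one optimal route: (-4, 2) → (0, 2) → (2, -2) → (3, -4))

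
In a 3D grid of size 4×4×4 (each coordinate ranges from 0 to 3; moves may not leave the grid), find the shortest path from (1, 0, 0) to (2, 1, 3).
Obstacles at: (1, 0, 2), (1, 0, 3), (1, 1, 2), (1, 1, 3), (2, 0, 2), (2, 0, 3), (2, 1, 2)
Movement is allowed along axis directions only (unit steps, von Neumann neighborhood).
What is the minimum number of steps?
7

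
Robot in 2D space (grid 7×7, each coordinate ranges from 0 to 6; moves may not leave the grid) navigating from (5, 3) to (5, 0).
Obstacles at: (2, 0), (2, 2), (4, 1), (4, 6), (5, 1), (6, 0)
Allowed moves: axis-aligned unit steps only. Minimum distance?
7
(one shortest path: (5, 3) → (4, 3) → (3, 3) → (3, 2) → (3, 1) → (3, 0) → (4, 0) → (5, 0))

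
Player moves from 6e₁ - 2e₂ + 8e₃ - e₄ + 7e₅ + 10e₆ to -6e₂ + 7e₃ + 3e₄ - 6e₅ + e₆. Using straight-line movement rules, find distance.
17.8606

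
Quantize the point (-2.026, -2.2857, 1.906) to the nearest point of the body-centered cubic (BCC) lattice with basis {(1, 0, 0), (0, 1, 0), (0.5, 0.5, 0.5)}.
(-2, -2, 2)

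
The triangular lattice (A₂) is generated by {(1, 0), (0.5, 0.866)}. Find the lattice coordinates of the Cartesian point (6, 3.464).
4b₁ + 4b₂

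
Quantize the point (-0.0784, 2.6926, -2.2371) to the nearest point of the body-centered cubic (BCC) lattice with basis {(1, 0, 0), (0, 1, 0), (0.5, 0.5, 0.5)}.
(0, 3, -2)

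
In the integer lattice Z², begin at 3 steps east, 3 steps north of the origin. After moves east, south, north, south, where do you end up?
(4, 2)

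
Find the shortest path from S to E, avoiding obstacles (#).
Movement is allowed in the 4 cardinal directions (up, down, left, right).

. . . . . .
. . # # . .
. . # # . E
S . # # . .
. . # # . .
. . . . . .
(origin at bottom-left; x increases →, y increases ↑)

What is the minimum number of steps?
10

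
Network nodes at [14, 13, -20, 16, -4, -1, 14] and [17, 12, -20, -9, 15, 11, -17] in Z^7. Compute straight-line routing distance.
45.8367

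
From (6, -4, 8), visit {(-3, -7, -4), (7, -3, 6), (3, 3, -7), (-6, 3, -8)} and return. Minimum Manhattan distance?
78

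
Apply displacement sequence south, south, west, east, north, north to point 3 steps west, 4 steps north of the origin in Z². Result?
(-3, 4)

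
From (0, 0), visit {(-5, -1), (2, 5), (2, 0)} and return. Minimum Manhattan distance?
26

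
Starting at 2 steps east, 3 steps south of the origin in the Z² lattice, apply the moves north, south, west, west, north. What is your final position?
(0, -2)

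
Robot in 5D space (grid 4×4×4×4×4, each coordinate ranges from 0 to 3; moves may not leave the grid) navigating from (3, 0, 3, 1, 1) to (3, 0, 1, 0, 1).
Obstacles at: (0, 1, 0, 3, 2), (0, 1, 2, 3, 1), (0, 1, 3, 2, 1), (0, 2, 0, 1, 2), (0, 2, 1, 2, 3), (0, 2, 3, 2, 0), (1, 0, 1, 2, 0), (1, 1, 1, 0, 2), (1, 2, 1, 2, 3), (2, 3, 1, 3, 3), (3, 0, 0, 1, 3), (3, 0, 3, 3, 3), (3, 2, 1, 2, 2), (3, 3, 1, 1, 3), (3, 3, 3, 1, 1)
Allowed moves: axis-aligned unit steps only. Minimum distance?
3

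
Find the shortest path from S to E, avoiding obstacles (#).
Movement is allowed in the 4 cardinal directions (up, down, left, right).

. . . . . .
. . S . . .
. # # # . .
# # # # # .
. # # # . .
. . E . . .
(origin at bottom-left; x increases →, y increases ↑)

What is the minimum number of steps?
10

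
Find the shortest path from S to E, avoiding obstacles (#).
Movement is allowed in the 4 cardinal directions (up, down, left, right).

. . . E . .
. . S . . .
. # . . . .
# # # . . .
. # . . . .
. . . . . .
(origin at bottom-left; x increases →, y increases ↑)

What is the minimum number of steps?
2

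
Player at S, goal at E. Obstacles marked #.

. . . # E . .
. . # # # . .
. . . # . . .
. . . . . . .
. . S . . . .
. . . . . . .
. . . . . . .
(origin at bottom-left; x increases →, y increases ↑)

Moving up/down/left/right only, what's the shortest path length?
8
(one shortest path: (2, 2) → (3, 2) → (4, 2) → (5, 2) → (5, 3) → (5, 4) → (5, 5) → (5, 6) → (4, 6))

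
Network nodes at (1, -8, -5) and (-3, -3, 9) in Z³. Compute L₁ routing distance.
23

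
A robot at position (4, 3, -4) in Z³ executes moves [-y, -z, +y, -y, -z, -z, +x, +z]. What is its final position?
(5, 2, -6)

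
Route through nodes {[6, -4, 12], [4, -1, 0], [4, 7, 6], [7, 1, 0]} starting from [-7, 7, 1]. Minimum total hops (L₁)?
53
(one optimal route: (-7, 7, 1) → (4, 7, 6) → (4, -1, 0) → (7, 1, 0) → (6, -4, 12))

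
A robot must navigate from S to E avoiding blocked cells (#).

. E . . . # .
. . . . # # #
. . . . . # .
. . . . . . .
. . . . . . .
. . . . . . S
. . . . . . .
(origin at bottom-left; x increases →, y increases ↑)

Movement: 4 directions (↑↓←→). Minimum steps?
10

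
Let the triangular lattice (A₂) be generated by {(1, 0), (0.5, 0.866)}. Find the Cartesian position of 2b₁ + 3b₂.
(3.5, 2.598)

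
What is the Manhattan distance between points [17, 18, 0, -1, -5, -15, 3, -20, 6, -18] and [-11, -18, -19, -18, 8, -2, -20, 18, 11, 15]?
225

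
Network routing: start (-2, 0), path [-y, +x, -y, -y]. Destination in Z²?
(-1, -3)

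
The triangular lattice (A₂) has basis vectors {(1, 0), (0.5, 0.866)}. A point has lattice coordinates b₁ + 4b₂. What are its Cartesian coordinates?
(3, 3.464)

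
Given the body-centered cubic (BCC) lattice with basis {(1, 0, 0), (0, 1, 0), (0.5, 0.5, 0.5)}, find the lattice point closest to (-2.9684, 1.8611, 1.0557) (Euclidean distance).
(-3, 2, 1)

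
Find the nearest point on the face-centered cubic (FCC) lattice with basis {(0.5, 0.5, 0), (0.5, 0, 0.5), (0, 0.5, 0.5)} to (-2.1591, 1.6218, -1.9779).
(-2.5, 1.5, -2)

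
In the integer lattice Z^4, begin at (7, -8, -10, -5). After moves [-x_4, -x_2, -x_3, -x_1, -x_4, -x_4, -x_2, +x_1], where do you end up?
(7, -10, -11, -8)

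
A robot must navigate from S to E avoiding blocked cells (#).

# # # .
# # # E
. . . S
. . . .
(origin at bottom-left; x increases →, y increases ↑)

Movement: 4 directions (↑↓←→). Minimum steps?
1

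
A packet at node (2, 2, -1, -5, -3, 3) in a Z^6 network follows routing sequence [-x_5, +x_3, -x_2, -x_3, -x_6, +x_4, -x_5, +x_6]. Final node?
(2, 1, -1, -4, -5, 3)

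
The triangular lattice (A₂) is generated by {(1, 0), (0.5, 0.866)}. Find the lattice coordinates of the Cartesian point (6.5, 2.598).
5b₁ + 3b₂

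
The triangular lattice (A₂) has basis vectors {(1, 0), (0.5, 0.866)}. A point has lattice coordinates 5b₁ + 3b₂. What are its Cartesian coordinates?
(6.5, 2.598)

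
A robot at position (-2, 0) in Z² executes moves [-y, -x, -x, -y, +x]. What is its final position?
(-3, -2)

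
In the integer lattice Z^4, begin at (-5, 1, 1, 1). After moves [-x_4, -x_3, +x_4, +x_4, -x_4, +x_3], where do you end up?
(-5, 1, 1, 1)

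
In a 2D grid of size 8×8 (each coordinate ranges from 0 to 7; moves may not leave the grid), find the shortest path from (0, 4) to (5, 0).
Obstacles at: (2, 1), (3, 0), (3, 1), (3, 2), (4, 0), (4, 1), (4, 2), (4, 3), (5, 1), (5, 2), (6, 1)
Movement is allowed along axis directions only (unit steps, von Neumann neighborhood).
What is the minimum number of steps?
13
(one shortest path: (0, 4) → (1, 4) → (2, 4) → (3, 4) → (4, 4) → (5, 4) → (6, 4) → (7, 4) → (7, 3) → (7, 2) → (7, 1) → (7, 0) → (6, 0) → (5, 0))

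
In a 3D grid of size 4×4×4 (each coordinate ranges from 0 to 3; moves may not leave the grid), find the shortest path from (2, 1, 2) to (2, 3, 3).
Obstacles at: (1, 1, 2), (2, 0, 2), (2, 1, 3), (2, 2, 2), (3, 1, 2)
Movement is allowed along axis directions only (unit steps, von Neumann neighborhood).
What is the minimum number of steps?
5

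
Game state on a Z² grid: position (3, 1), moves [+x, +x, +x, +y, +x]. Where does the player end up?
(7, 2)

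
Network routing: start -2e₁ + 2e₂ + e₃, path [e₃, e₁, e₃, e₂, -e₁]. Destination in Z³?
(-2, 3, 3)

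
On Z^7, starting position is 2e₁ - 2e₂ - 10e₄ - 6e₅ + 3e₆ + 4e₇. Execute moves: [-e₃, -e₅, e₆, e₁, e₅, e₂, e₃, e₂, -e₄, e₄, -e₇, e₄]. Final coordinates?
(3, 0, 0, -9, -6, 4, 3)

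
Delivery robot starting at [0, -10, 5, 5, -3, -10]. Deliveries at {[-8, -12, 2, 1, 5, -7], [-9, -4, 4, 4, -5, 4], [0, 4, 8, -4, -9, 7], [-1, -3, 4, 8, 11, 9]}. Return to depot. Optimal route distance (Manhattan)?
190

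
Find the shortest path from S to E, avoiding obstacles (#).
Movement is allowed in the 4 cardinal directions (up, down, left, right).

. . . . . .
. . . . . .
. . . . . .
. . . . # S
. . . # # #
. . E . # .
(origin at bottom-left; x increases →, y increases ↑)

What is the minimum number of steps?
7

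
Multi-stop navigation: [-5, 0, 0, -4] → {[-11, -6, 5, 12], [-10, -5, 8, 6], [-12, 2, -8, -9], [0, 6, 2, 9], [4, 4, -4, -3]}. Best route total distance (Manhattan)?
114
(one optimal route: (-5, 0, 0, -4) → (-12, 2, -8, -9) → (4, 4, -4, -3) → (0, 6, 2, 9) → (-11, -6, 5, 12) → (-10, -5, 8, 6))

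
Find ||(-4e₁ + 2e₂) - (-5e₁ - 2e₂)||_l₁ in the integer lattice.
5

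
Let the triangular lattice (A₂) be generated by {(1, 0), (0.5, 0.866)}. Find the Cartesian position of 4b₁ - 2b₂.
(3, -1.732)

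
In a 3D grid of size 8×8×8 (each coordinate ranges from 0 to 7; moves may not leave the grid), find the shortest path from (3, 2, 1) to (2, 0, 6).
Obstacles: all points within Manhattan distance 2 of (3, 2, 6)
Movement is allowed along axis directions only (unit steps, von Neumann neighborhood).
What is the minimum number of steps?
8
(one shortest path: (3, 2, 1) → (2, 2, 1) → (2, 1, 1) → (2, 0, 1) → (2, 0, 2) → (2, 0, 3) → (2, 0, 4) → (2, 0, 5) → (2, 0, 6))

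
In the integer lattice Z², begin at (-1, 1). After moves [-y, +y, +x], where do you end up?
(0, 1)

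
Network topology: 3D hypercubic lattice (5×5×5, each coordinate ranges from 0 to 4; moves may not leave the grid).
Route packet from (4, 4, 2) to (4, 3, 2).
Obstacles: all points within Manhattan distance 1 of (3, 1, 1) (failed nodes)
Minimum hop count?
1
(one shortest path: (4, 4, 2) → (4, 3, 2))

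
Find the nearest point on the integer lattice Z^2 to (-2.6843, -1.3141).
(-3, -1)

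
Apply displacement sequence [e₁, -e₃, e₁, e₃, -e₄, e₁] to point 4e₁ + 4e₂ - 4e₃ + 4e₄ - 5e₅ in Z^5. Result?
(7, 4, -4, 3, -5)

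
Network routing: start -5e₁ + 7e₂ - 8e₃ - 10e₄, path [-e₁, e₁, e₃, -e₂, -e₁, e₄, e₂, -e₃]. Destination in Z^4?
(-6, 7, -8, -9)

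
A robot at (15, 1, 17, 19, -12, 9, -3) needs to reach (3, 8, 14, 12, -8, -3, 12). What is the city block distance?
60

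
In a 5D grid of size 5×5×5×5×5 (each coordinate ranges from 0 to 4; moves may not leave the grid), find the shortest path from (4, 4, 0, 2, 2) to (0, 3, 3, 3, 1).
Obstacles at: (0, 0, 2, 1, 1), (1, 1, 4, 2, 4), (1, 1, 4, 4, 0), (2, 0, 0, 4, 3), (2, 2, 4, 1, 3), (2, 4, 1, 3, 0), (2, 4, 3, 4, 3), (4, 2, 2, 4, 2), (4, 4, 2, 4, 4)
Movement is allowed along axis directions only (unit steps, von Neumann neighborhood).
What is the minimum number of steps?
10
(one shortest path: (4, 4, 0, 2, 2) → (3, 4, 0, 2, 2) → (2, 4, 0, 2, 2) → (1, 4, 0, 2, 2) → (0, 4, 0, 2, 2) → (0, 3, 0, 2, 2) → (0, 3, 1, 2, 2) → (0, 3, 2, 2, 2) → (0, 3, 3, 2, 2) → (0, 3, 3, 3, 2) → (0, 3, 3, 3, 1))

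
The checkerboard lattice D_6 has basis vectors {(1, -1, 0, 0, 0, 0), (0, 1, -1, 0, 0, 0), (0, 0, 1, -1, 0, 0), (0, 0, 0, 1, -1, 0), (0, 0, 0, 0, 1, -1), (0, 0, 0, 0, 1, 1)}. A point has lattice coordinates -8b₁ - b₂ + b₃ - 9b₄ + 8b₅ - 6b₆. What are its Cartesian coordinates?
(-8, 7, 2, -10, 11, -14)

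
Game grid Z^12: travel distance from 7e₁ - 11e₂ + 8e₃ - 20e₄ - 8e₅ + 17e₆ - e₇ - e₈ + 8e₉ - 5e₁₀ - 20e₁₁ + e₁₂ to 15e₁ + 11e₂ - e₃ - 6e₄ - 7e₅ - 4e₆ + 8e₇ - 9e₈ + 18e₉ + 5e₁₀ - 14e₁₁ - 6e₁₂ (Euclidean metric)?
41.1947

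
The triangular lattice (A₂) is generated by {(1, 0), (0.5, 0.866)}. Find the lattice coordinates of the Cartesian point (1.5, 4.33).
-b₁ + 5b₂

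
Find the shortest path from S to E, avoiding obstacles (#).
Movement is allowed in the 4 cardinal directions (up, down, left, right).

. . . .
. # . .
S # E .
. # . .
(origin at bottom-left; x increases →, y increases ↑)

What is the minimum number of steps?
6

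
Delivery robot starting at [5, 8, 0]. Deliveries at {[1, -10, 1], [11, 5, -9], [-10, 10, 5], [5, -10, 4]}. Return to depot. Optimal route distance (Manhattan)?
116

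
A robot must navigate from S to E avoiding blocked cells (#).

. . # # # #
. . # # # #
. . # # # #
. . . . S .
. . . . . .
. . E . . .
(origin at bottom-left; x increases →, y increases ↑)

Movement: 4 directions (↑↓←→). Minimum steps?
4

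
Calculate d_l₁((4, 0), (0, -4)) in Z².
8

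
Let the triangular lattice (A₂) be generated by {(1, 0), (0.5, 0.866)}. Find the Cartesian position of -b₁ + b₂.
(-0.5, 0.866)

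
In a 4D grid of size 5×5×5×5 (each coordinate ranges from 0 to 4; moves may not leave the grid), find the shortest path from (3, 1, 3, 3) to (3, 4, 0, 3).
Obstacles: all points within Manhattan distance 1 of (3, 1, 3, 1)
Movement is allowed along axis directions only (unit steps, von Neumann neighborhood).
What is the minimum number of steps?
6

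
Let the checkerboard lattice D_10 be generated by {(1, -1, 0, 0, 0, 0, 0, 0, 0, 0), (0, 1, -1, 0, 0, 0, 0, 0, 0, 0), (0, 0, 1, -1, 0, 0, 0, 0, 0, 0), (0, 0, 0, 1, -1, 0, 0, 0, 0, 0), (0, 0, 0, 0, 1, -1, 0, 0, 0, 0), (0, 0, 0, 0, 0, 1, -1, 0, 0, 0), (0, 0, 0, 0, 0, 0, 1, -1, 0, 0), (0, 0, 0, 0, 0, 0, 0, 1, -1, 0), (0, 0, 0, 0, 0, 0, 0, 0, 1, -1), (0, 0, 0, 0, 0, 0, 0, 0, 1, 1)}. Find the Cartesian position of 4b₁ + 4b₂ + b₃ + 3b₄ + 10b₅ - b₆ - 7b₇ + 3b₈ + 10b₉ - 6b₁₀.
(4, 0, -3, 2, 7, -11, -6, 10, 1, -16)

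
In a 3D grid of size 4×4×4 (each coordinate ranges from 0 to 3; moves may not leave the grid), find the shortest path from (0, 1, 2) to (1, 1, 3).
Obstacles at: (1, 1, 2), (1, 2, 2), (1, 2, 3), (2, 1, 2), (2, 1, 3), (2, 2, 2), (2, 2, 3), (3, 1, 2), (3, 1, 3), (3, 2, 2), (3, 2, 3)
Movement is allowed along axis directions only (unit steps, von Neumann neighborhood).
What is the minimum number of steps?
2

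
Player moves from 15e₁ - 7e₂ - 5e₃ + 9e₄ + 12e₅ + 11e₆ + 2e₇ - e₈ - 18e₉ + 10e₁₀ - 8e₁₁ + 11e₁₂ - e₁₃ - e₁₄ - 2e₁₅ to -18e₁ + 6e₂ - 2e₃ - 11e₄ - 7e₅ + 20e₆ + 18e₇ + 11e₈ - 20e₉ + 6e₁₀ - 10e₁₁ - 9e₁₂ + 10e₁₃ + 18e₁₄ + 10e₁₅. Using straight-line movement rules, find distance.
59.6574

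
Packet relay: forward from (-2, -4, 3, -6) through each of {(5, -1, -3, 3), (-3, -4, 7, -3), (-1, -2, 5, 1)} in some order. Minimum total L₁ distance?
35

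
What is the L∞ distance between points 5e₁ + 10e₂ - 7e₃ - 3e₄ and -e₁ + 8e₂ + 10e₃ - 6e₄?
17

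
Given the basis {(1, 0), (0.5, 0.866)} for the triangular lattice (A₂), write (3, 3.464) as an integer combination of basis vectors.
b₁ + 4b₂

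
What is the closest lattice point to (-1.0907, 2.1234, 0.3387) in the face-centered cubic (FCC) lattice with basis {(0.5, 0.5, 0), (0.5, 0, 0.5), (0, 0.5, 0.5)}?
(-1, 2, 0)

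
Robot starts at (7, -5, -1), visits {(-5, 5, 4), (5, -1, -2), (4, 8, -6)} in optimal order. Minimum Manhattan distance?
43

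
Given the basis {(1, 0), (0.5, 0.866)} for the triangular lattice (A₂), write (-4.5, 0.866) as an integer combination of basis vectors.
-5b₁ + b₂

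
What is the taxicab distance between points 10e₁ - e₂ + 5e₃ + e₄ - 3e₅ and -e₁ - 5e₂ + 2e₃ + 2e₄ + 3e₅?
25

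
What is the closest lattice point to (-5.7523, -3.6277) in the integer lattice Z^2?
(-6, -4)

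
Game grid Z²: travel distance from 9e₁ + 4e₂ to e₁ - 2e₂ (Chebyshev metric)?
8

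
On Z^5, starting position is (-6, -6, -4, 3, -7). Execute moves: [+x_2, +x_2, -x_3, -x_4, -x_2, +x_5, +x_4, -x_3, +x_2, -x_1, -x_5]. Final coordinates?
(-7, -4, -6, 3, -7)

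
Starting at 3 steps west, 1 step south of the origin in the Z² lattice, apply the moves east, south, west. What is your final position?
(-3, -2)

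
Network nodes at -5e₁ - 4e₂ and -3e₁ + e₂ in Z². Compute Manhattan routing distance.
7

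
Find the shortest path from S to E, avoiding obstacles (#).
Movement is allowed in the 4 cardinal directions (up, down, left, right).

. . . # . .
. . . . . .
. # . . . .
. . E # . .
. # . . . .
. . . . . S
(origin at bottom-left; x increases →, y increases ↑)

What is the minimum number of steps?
5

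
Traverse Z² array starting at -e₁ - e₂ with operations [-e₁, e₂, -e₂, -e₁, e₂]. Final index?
(-3, 0)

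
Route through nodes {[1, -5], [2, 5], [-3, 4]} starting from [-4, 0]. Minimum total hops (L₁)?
22
(one optimal route: (-4, 0) → (-3, 4) → (2, 5) → (1, -5))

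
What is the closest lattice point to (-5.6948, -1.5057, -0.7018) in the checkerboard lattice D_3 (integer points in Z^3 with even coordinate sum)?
(-6, -1, -1)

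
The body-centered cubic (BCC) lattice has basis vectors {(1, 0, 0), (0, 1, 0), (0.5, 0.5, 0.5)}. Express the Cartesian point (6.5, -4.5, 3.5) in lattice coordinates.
3b₁ - 8b₂ + 7b₃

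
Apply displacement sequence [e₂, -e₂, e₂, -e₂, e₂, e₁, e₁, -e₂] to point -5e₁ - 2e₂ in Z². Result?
(-3, -2)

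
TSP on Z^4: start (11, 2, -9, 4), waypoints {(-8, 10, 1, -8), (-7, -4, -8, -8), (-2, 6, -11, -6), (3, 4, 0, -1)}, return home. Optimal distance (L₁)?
122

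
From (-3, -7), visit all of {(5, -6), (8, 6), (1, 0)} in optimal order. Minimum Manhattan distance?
32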